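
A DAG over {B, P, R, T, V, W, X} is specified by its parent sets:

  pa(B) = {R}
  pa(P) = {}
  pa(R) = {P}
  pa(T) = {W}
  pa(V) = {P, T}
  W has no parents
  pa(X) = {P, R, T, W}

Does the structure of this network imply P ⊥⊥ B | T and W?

No

Enumerating the 4 paths from P to B and testing each for blocking by {T, W}:
Path 1: P → R → B
  R is a chain and R is not conditioned on — no node blocks this path, so it is active.
Path 2: P → V ← T ← W → X ← R → B
  V is a collider here and neither V nor any of its descendants is conditioned on, so the collider stays closed — the path is blocked at V.
Path 3: P → V ← T → X ← R → B
  V is a collider here and neither V nor any of its descendants is conditioned on, so the collider stays closed — the path is blocked at V.
Path 4: P → X ← R → B
  X is a collider here and neither X nor any of its descendants is conditioned on, so the collider stays closed — the path is blocked at X.
Because an active path exists, P and B are not d-separated.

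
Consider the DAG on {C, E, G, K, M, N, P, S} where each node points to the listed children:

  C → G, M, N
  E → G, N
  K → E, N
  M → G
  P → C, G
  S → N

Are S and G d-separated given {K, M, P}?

Enumerating the 5 paths from S to G and testing each for blocking by {K, M, P}:
  1. S → N ← K → E → G — N:collider[blocks]; K:fork[blocks]; E:chain[open] ⇒ blocked
  2. S → N ← E → G — N:collider[blocks]; E:fork[open] ⇒ blocked
  3. S → N ← C → M → G — N:collider[blocks]; C:fork[open]; M:chain[blocks] ⇒ blocked
  4. S → N ← C ← P → G — N:collider[blocks]; C:chain[open]; P:fork[blocks] ⇒ blocked
  5. S → N ← C → G — N:collider[blocks]; C:fork[open] ⇒ blocked
Every path is blocked, so S and G are d-separated given {K, M, P}.

Yes — S and G are d-separated given {K, M, P}.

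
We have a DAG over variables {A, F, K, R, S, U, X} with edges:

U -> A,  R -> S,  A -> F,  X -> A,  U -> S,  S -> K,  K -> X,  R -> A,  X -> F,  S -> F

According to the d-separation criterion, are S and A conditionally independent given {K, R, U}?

6 paths connect S and A; each must be blocked for d-separation to hold:
  1. S ← R → A — R:fork[blocks] ⇒ blocked
  2. S → K → X → A — K:chain[blocks]; X:chain[open] ⇒ blocked
  3. S → K → X → F ← A — K:chain[blocks]; X:chain[open]; F:collider[blocks] ⇒ blocked
  4. S → F ← A — F:collider[blocks] ⇒ blocked
  5. S → F ← X → A — F:collider[blocks]; X:fork[open] ⇒ blocked
  6. S ← U → A — U:fork[blocks] ⇒ blocked
Every path is blocked, so S and A are d-separated given {K, R, U}.

Yes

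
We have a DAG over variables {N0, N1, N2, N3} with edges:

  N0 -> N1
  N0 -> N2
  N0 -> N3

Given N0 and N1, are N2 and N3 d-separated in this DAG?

There is one path between N2 and N3:
Path 1: N2 ← N0 → N3
  N0 is a fork here and N0 is conditioned on, so the path is blocked at N0.
All paths are blocked; N2 ⊥ N3 | {N0, N1} holds.

Yes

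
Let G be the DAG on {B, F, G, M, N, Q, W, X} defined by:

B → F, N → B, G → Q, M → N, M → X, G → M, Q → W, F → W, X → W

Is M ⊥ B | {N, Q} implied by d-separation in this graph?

3 paths connect M and B; each must be blocked for d-separation to hold:
Path 1: M → N → B
  N is a chain here and N is conditioned on, so the path is blocked at N.
Path 2: M → X → W ← F ← B
  W is a collider here and neither W nor any of its descendants is conditioned on, so the collider stays closed — the path is blocked at W.
Path 3: M ← G → Q → W ← F ← B
  Q is a chain here and Q is conditioned on, so the path is blocked at Q.
Every path is blocked, so M and B are d-separated given {N, Q}.

Yes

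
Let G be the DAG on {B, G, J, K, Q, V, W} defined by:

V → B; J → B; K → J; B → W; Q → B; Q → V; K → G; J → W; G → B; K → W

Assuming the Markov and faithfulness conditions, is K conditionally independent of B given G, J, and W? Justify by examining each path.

No

Enumerating the 5 paths from K to B and testing each for blocking by {G, J, W}:
Path 1: K → G → B
  G is a chain here and G is conditioned on, so the path is blocked at G.
Path 2: K → J → B
  J is a chain here and J is conditioned on, so the path is blocked at J.
Path 3: K → J → W ← B
  J is a chain here and J is conditioned on, so the path is blocked at J.
Path 4: K → W ← B
  W is a collider and W is conditioned on, which opens it — no node blocks this path, so it is active.
Path 5: K → W ← J → B
  J is a fork here and J is conditioned on, so the path is blocked at J.
At least one path is unblocked, so d-separation fails.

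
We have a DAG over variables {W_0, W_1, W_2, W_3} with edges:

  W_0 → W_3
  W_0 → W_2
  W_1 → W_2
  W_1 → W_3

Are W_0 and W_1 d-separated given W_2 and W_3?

No — W_0 and W_1 are not d-separated given {W_2, W_3}.

We examine all 2 paths between W_0 and W_1:
  1. W_0 → W_3 ← W_1 — W_3:collider[open] ⇒ active
  2. W_0 → W_2 ← W_1 — W_2:collider[open] ⇒ active
Because an active path exists, W_0 and W_1 are not d-separated.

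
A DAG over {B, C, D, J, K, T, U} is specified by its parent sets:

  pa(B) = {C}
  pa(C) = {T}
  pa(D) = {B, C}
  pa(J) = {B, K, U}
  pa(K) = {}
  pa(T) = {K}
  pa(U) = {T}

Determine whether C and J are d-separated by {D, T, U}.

No — C and J are not d-separated given {D, T, U}.

There are 4 undirected paths between C and J; checking each against the conditioning set {D, T, U}:
Path 1: C → D ← B → J
  D is a collider and D is conditioned on, which opens it; B is a fork and B is not conditioned on — no node blocks this path, so it is active.
Path 2: C ← T → U → J
  T is a fork here and T is conditioned on, so the path is blocked at T.
Path 3: C ← T ← K → J
  T is a chain here and T is conditioned on, so the path is blocked at T.
Path 4: C → B → J
  B is a chain and B is not conditioned on — no node blocks this path, so it is active.
Because an active path exists, C and J are not d-separated.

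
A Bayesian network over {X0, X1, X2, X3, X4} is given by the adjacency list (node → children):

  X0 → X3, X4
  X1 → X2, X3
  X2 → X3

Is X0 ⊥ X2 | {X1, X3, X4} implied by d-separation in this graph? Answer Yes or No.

No

Enumerating the 2 paths from X0 to X2 and testing each for blocking by {X1, X3, X4}:
Path 1: X0 → X3 ← X2
  X3 is a collider and X3 is conditioned on, which opens it — no node blocks this path, so it is active.
Path 2: X0 → X3 ← X1 → X2
  X1 is a fork here and X1 is conditioned on, so the path is blocked at X1.
Because an active path exists, X0 and X2 are not d-separated.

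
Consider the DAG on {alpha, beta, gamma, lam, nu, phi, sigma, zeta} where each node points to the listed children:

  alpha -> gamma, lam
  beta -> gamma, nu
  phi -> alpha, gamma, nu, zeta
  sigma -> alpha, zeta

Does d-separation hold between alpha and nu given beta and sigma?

No — alpha and nu are not d-separated given {beta, sigma}.

6 paths connect alpha and nu; each must be blocked for d-separation to hold:
  1. alpha → gamma ← beta → nu — gamma:collider[blocks]; beta:fork[blocks] ⇒ blocked
  2. alpha → gamma ← phi → nu — gamma:collider[blocks]; phi:fork[open] ⇒ blocked
  3. alpha ← phi → gamma ← beta → nu — phi:fork[open]; gamma:collider[blocks]; beta:fork[blocks] ⇒ blocked
  4. alpha ← phi → nu — phi:fork[open] ⇒ active
  5. alpha ← sigma → zeta ← phi → gamma ← beta → nu — sigma:fork[blocks]; zeta:collider[blocks]; phi:fork[open]; gamma:collider[blocks]; beta:fork[blocks] ⇒ blocked
  6. alpha ← sigma → zeta ← phi → nu — sigma:fork[blocks]; zeta:collider[blocks]; phi:fork[open] ⇒ blocked
Because an active path exists, alpha and nu are not d-separated.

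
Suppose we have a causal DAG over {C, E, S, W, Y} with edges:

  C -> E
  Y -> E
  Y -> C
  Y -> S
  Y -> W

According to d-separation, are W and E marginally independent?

No

Enumerating the 2 paths from W to E and testing each for blocking by ∅:
Path 1: W ← Y → C → E
  Y is a fork and Y is not conditioned on; C is a chain and C is not conditioned on — no node blocks this path, so it is active.
Path 2: W ← Y → E
  Y is a fork and Y is not conditioned on — no node blocks this path, so it is active.
At least one path is unblocked, so d-separation fails.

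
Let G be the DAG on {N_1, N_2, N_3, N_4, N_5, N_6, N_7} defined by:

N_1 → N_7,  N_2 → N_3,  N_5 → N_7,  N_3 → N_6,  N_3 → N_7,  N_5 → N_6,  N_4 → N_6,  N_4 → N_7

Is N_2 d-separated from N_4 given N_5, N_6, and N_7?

4 paths connect N_2 and N_4; each must be blocked for d-separation to hold:
Path 1: N_2 → N_3 → N_6 ← N_5 → N_7 ← N_4
  N_5 is a fork here and N_5 is conditioned on, so the path is blocked at N_5.
Path 2: N_2 → N_3 → N_6 ← N_4
  N_3 is a chain and N_3 is not conditioned on; N_6 is a collider and N_6 is conditioned on, which opens it — no node blocks this path, so it is active.
Path 3: N_2 → N_3 → N_7 ← N_5 → N_6 ← N_4
  N_5 is a fork here and N_5 is conditioned on, so the path is blocked at N_5.
Path 4: N_2 → N_3 → N_7 ← N_4
  N_3 is a chain and N_3 is not conditioned on; N_7 is a collider and N_7 is conditioned on, which opens it — no node blocks this path, so it is active.
Since the path N_2 → N_3 → N_6 ← N_4 is active, N_2 and N_4 are not d-separated given {N_5, N_6, N_7}.

No — N_2 and N_4 are not d-separated given {N_5, N_6, N_7}.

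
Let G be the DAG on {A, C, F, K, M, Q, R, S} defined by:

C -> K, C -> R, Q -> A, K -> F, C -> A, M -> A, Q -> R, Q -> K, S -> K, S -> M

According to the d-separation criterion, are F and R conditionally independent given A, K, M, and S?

Yes

6 paths connect F and R; each must be blocked for d-separation to hold:
  1. F ← K ← S → M → A ← C → R — K:chain[blocks]; S:fork[blocks]; M:chain[blocks]; A:collider[open]; C:fork[open] ⇒ blocked
  2. F ← K ← S → M → A ← Q → R — K:chain[blocks]; S:fork[blocks]; M:chain[blocks]; A:collider[open]; Q:fork[open] ⇒ blocked
  3. F ← K ← C → A ← Q → R — K:chain[blocks]; C:fork[open]; A:collider[open]; Q:fork[open] ⇒ blocked
  4. F ← K ← C → R — K:chain[blocks]; C:fork[open] ⇒ blocked
  5. F ← K ← Q → A ← C → R — K:chain[blocks]; Q:fork[open]; A:collider[open]; C:fork[open] ⇒ blocked
  6. F ← K ← Q → R — K:chain[blocks]; Q:fork[open] ⇒ blocked
Since every path is blocked, d-separation holds.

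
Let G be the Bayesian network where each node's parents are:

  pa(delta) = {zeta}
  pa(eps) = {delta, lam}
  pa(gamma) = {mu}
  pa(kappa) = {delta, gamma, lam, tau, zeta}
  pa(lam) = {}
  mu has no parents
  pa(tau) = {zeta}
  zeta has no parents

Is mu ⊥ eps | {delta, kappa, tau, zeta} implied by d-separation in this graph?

No

We examine all 4 paths between mu and eps:
Path 1: mu → gamma → kappa ← tau ← zeta → delta → eps
  tau is a chain here and tau is conditioned on, so the path is blocked at tau.
Path 2: mu → gamma → kappa ← zeta → delta → eps
  zeta is a fork here and zeta is conditioned on, so the path is blocked at zeta.
Path 3: mu → gamma → kappa ← lam → eps
  gamma is a chain and gamma is not conditioned on; kappa is a collider and kappa is conditioned on, which opens it; lam is a fork and lam is not conditioned on — no node blocks this path, so it is active.
Path 4: mu → gamma → kappa ← delta → eps
  delta is a fork here and delta is conditioned on, so the path is blocked at delta.
At least one path is unblocked, so d-separation fails.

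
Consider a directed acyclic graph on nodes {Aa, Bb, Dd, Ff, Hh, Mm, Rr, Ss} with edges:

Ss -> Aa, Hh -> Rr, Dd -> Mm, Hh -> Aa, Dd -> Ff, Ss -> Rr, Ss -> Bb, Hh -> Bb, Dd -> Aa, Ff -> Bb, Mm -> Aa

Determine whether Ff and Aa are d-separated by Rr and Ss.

We examine all 6 paths between Ff and Aa:
Path 1: Ff → Bb ← Ss → Rr ← Hh → Aa
  Bb is a collider here and neither Bb nor any of its descendants is conditioned on, so the collider stays closed — the path is blocked at Bb.
Path 2: Ff → Bb ← Ss → Aa
  Bb is a collider here and neither Bb nor any of its descendants is conditioned on, so the collider stays closed — the path is blocked at Bb.
Path 3: Ff → Bb ← Hh → Rr ← Ss → Aa
  Bb is a collider here and neither Bb nor any of its descendants is conditioned on, so the collider stays closed — the path is blocked at Bb.
Path 4: Ff → Bb ← Hh → Aa
  Bb is a collider here and neither Bb nor any of its descendants is conditioned on, so the collider stays closed — the path is blocked at Bb.
Path 5: Ff ← Dd → Mm → Aa
  Dd is a fork and Dd is not conditioned on; Mm is a chain and Mm is not conditioned on — no node blocks this path, so it is active.
Path 6: Ff ← Dd → Aa
  Dd is a fork and Dd is not conditioned on — no node blocks this path, so it is active.
Since the path Ff ← Dd → Mm → Aa is active, Ff and Aa are not d-separated given {Rr, Ss}.

No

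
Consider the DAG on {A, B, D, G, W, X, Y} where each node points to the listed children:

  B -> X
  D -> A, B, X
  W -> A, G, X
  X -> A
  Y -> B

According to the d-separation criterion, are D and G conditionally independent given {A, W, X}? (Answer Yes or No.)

We examine all 6 paths between D and G:
Path 1: D → B → X → A ← W → G
  X is a chain here and X is conditioned on, so the path is blocked at X.
Path 2: D → B → X ← W → G
  W is a fork here and W is conditioned on, so the path is blocked at W.
Path 3: D → A ← W → G
  W is a fork here and W is conditioned on, so the path is blocked at W.
Path 4: D → A ← X ← W → G
  X is a chain here and X is conditioned on, so the path is blocked at X.
Path 5: D → X → A ← W → G
  X is a chain here and X is conditioned on, so the path is blocked at X.
Path 6: D → X ← W → G
  W is a fork here and W is conditioned on, so the path is blocked at W.
Since every path is blocked, d-separation holds.

Yes — D and G are d-separated given {A, W, X}.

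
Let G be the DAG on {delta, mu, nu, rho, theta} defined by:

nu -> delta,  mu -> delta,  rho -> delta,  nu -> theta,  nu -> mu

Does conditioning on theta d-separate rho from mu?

Yes

We examine all 2 paths between rho and mu:
  1. rho → delta ← mu — delta:collider[blocks] ⇒ blocked
  2. rho → delta ← nu → mu — delta:collider[blocks]; nu:fork[open] ⇒ blocked
Since every path is blocked, d-separation holds.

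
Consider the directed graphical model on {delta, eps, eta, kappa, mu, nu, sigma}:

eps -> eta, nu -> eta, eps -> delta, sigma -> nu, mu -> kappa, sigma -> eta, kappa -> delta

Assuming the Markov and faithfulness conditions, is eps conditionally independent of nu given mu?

Yes

2 paths connect eps and nu; each must be blocked for d-separation to hold:
Path 1: eps → eta ← nu
  eta is a collider here and neither eta nor any of its descendants is conditioned on, so the collider stays closed — the path is blocked at eta.
Path 2: eps → eta ← sigma → nu
  eta is a collider here and neither eta nor any of its descendants is conditioned on, so the collider stays closed — the path is blocked at eta.
Since every path is blocked, d-separation holds.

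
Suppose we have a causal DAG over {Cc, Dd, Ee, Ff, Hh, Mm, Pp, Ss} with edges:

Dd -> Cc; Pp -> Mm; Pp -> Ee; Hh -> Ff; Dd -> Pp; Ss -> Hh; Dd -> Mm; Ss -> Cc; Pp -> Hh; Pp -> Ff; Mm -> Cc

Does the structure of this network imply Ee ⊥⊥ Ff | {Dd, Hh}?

There are 6 undirected paths between Ee and Ff; checking each against the conditioning set {Dd, Hh}:
Path 1: Ee ← Pp → Ff
  Pp is a fork and Pp is not conditioned on — no node blocks this path, so it is active.
Path 2: Ee ← Pp ← Dd → Mm → Cc ← Ss → Hh → Ff
  Dd is a fork here and Dd is conditioned on, so the path is blocked at Dd.
Path 3: Ee ← Pp ← Dd → Cc ← Ss → Hh → Ff
  Dd is a fork here and Dd is conditioned on, so the path is blocked at Dd.
Path 4: Ee ← Pp → Mm ← Dd → Cc ← Ss → Hh → Ff
  Mm is a collider here and neither Mm nor any of its descendants is conditioned on, so the collider stays closed — the path is blocked at Mm.
Path 5: Ee ← Pp → Mm → Cc ← Ss → Hh → Ff
  Cc is a collider here and neither Cc nor any of its descendants is conditioned on, so the collider stays closed — the path is blocked at Cc.
Path 6: Ee ← Pp → Hh → Ff
  Hh is a chain here and Hh is conditioned on, so the path is blocked at Hh.
Since the path Ee ← Pp → Ff is active, Ee and Ff are not d-separated given {Dd, Hh}.

No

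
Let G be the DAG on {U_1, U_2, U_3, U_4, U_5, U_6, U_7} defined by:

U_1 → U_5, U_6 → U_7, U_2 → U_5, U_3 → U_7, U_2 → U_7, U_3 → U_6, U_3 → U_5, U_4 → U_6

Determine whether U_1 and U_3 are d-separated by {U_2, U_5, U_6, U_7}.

3 paths connect U_1 and U_3; each must be blocked for d-separation to hold:
  1. U_1 → U_5 ← U_3 — U_5:collider[open] ⇒ active
  2. U_1 → U_5 ← U_2 → U_7 ← U_3 — U_5:collider[open]; U_2:fork[blocks]; U_7:collider[open] ⇒ blocked
  3. U_1 → U_5 ← U_2 → U_7 ← U_6 ← U_3 — U_5:collider[open]; U_2:fork[blocks]; U_7:collider[open]; U_6:chain[blocks] ⇒ blocked
Since the path U_1 → U_5 ← U_3 is active, U_1 and U_3 are not d-separated given {U_2, U_5, U_6, U_7}.

No — U_1 and U_3 are not d-separated given {U_2, U_5, U_6, U_7}.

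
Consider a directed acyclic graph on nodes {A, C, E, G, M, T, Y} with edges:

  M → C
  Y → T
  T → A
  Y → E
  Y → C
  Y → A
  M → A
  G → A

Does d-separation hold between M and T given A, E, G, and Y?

No

There are 4 undirected paths between M and T; checking each against the conditioning set {A, E, G, Y}:
Path 1: M → C ← Y → A ← T
  C is a collider here and neither C nor any of its descendants is conditioned on, so the collider stays closed — the path is blocked at C.
Path 2: M → C ← Y → T
  C is a collider here and neither C nor any of its descendants is conditioned on, so the collider stays closed — the path is blocked at C.
Path 3: M → A ← T
  A is a collider and A is conditioned on, which opens it — no node blocks this path, so it is active.
Path 4: M → A ← Y → T
  Y is a fork here and Y is conditioned on, so the path is blocked at Y.
Since the path M → A ← T is active, M and T are not d-separated given {A, E, G, Y}.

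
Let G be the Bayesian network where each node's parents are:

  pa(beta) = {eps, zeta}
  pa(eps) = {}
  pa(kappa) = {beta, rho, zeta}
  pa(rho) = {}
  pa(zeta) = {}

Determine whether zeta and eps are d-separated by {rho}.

Yes

2 paths connect zeta and eps; each must be blocked for d-separation to hold:
  1. zeta → kappa ← beta ← eps — kappa:collider[blocks]; beta:chain[open] ⇒ blocked
  2. zeta → beta ← eps — beta:collider[blocks] ⇒ blocked
Since every path is blocked, d-separation holds.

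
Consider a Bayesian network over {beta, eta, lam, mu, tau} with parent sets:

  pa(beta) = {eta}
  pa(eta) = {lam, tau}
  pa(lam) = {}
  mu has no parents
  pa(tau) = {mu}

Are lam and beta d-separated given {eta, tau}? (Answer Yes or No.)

There is one path between lam and beta:
Path 1: lam → eta → beta
  eta is a chain here and eta is conditioned on, so the path is blocked at eta.
Since every path is blocked, d-separation holds.

Yes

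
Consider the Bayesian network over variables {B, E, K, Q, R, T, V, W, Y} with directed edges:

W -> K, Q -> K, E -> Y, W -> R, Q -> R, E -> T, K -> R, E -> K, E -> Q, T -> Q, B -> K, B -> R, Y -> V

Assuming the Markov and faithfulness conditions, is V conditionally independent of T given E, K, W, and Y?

6 paths connect V and T; each must be blocked for d-separation to hold:
Path 1: V ← Y ← E → Q ← T
  Y is a chain here and Y is conditioned on, so the path is blocked at Y.
Path 2: V ← Y ← E → K → R ← Q ← T
  Y is a chain here and Y is conditioned on, so the path is blocked at Y.
Path 3: V ← Y ← E → K ← B → R ← Q ← T
  Y is a chain here and Y is conditioned on, so the path is blocked at Y.
Path 4: V ← Y ← E → K ← Q ← T
  Y is a chain here and Y is conditioned on, so the path is blocked at Y.
Path 5: V ← Y ← E → K ← W → R ← Q ← T
  Y is a chain here and Y is conditioned on, so the path is blocked at Y.
Path 6: V ← Y ← E → T
  Y is a chain here and Y is conditioned on, so the path is blocked at Y.
Since every path is blocked, d-separation holds.

Yes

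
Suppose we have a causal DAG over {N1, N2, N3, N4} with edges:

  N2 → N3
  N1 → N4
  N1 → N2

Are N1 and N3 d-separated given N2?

Yes — N1 and N3 are d-separated given {N2}.

Only one path connects N1 and N3:
Path 1: N1 → N2 → N3
  N2 is a chain here and N2 is conditioned on, so the path is blocked at N2.
All paths are blocked; N1 ⊥ N3 | {N2} holds.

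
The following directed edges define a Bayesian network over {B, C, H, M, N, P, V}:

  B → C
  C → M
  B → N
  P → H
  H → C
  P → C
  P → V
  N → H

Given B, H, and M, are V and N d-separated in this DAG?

We examine all 4 paths between V and N:
Path 1: V ← P → H → C ← B → N
  H is a chain here and H is conditioned on, so the path is blocked at H.
Path 2: V ← P → H ← N
  P is a fork and P is not conditioned on; H is a collider and H is conditioned on, which opens it — no node blocks this path, so it is active.
Path 3: V ← P → C ← H ← N
  H is a chain here and H is conditioned on, so the path is blocked at H.
Path 4: V ← P → C ← B → N
  B is a fork here and B is conditioned on, so the path is blocked at B.
Because an active path exists, V and N are not d-separated.

No — V and N are not d-separated given {B, H, M}.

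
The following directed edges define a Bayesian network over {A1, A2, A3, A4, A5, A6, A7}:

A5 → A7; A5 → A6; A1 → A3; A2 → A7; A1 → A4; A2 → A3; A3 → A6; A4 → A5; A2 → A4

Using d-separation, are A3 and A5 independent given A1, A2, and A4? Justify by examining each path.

We examine all 5 paths between A3 and A5:
Path 1: A3 ← A1 → A4 → A5
  A1 is a fork here and A1 is conditioned on, so the path is blocked at A1.
Path 2: A3 ← A1 → A4 ← A2 → A7 ← A5
  A1 is a fork here and A1 is conditioned on, so the path is blocked at A1.
Path 3: A3 ← A2 → A4 → A5
  A2 is a fork here and A2 is conditioned on, so the path is blocked at A2.
Path 4: A3 ← A2 → A7 ← A5
  A2 is a fork here and A2 is conditioned on, so the path is blocked at A2.
Path 5: A3 → A6 ← A5
  A6 is a collider here and neither A6 nor any of its descendants is conditioned on, so the collider stays closed — the path is blocked at A6.
All paths are blocked; A3 ⊥ A5 | {A1, A2, A4} holds.

Yes — A3 and A5 are d-separated given {A1, A2, A4}.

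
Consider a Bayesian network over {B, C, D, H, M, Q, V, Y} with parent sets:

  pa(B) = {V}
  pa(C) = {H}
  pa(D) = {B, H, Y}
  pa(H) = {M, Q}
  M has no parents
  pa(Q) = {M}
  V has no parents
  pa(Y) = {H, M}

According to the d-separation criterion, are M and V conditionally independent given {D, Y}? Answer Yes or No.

No — M and V are not d-separated given {D, Y}.

6 paths connect M and V; each must be blocked for d-separation to hold:
Path 1: M → H → Y → D ← B ← V
  Y is a chain here and Y is conditioned on, so the path is blocked at Y.
Path 2: M → H → D ← B ← V
  H is a chain and H is not conditioned on; D is a collider and D is conditioned on, which opens it; B is a chain and B is not conditioned on — no node blocks this path, so it is active.
Path 3: M → Y ← H → D ← B ← V
  Y is a collider and Y is conditioned on, which opens it; H is a fork and H is not conditioned on; D is a collider and D is conditioned on, which opens it; B is a chain and B is not conditioned on — no node blocks this path, so it is active.
Path 4: M → Y → D ← B ← V
  Y is a chain here and Y is conditioned on, so the path is blocked at Y.
Path 5: M → Q → H → Y → D ← B ← V
  Y is a chain here and Y is conditioned on, so the path is blocked at Y.
Path 6: M → Q → H → D ← B ← V
  Q is a chain and Q is not conditioned on; H is a chain and H is not conditioned on; D is a collider and D is conditioned on, which opens it; B is a chain and B is not conditioned on — no node blocks this path, so it is active.
Since the path M → H → D ← B ← V is active, M and V are not d-separated given {D, Y}.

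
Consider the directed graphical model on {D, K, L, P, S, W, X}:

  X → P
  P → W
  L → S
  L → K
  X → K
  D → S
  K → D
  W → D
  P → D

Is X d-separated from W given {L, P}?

Enumerating the 6 paths from X to W and testing each for blocking by {L, P}:
  1. X → K → D ← W — K:chain[open]; D:collider[blocks] ⇒ blocked
  2. X → K → D ← P → W — K:chain[open]; D:collider[blocks]; P:fork[blocks] ⇒ blocked
  3. X → K ← L → S ← D ← W — K:collider[blocks]; L:fork[blocks]; S:collider[blocks]; D:chain[open] ⇒ blocked
  4. X → K ← L → S ← D ← P → W — K:collider[blocks]; L:fork[blocks]; S:collider[blocks]; D:chain[open]; P:fork[blocks] ⇒ blocked
  5. X → P → W — P:chain[blocks] ⇒ blocked
  6. X → P → D ← W — P:chain[blocks]; D:collider[blocks] ⇒ blocked
Every path is blocked, so X and W are d-separated given {L, P}.

Yes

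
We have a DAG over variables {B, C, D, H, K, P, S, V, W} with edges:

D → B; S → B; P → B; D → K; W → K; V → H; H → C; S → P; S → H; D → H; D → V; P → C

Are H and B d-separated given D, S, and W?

Enumerating the 6 paths from H to B and testing each for blocking by {D, S, W}:
  1. H ← V ← D → B — V:chain[open]; D:fork[blocks] ⇒ blocked
  2. H ← S → B — S:fork[blocks] ⇒ blocked
  3. H ← S → P → B — S:fork[blocks]; P:chain[open] ⇒ blocked
  4. H ← D → B — D:fork[blocks] ⇒ blocked
  5. H → C ← P ← S → B — C:collider[blocks]; P:chain[open]; S:fork[blocks] ⇒ blocked
  6. H → C ← P → B — C:collider[blocks]; P:fork[open] ⇒ blocked
Every path is blocked, so H and B are d-separated given {D, S, W}.

Yes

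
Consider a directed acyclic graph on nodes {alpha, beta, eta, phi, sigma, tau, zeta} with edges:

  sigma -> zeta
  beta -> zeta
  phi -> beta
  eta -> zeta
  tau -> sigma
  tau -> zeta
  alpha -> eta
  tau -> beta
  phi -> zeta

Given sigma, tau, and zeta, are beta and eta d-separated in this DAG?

We examine all 4 paths between beta and eta:
Path 1: beta ← tau → sigma → zeta ← eta
  tau is a fork here and tau is conditioned on, so the path is blocked at tau.
Path 2: beta ← tau → zeta ← eta
  tau is a fork here and tau is conditioned on, so the path is blocked at tau.
Path 3: beta ← phi → zeta ← eta
  phi is a fork and phi is not conditioned on; zeta is a collider and zeta is conditioned on, which opens it — no node blocks this path, so it is active.
Path 4: beta → zeta ← eta
  zeta is a collider and zeta is conditioned on, which opens it — no node blocks this path, so it is active.
Because an active path exists, beta and eta are not d-separated.

No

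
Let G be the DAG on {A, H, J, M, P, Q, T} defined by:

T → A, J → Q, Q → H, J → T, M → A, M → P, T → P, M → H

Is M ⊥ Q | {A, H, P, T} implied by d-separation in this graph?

No — M and Q are not d-separated given {A, H, P, T}.

3 paths connect M and Q; each must be blocked for d-separation to hold:
  1. M → A ← T ← J → Q — A:collider[open]; T:chain[blocks]; J:fork[open] ⇒ blocked
  2. M → H ← Q — H:collider[open] ⇒ active
  3. M → P ← T ← J → Q — P:collider[open]; T:chain[blocks]; J:fork[open] ⇒ blocked
Since the path M → H ← Q is active, M and Q are not d-separated given {A, H, P, T}.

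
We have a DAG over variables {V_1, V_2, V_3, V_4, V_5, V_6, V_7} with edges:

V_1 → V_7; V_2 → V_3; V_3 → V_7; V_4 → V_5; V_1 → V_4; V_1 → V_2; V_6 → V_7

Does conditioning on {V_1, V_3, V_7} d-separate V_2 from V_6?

Yes — V_2 and V_6 are d-separated given {V_1, V_3, V_7}.

Enumerating the 2 paths from V_2 to V_6 and testing each for blocking by {V_1, V_3, V_7}:
Path 1: V_2 → V_3 → V_7 ← V_6
  V_3 is a chain here and V_3 is conditioned on, so the path is blocked at V_3.
Path 2: V_2 ← V_1 → V_7 ← V_6
  V_1 is a fork here and V_1 is conditioned on, so the path is blocked at V_1.
Since every path is blocked, d-separation holds.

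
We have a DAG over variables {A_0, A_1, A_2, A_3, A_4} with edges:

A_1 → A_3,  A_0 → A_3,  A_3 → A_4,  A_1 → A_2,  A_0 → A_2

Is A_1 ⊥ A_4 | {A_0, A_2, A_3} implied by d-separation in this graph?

There are 2 undirected paths between A_1 and A_4; checking each against the conditioning set {A_0, A_2, A_3}:
Path 1: A_1 → A_2 ← A_0 → A_3 → A_4
  A_0 is a fork here and A_0 is conditioned on, so the path is blocked at A_0.
Path 2: A_1 → A_3 → A_4
  A_3 is a chain here and A_3 is conditioned on, so the path is blocked at A_3.
Since every path is blocked, d-separation holds.

Yes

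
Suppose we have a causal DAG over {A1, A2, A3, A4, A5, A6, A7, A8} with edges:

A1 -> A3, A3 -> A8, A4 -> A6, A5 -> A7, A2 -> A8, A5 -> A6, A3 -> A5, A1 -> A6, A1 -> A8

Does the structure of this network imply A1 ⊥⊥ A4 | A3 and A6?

There are 3 undirected paths between A1 and A4; checking each against the conditioning set {A3, A6}:
Path 1: A1 → A6 ← A4
  A6 is a collider and A6 is conditioned on, which opens it — no node blocks this path, so it is active.
Path 2: A1 → A8 ← A3 → A5 → A6 ← A4
  A8 is a collider here and neither A8 nor any of its descendants is conditioned on, so the collider stays closed — the path is blocked at A8.
Path 3: A1 → A3 → A5 → A6 ← A4
  A3 is a chain here and A3 is conditioned on, so the path is blocked at A3.
At least one path is unblocked, so d-separation fails.

No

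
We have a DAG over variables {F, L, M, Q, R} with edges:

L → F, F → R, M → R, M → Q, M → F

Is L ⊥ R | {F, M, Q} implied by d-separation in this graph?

Yes

There are 2 undirected paths between L and R; checking each against the conditioning set {F, M, Q}:
Path 1: L → F ← M → R
  M is a fork here and M is conditioned on, so the path is blocked at M.
Path 2: L → F → R
  F is a chain here and F is conditioned on, so the path is blocked at F.
Every path is blocked, so L and R are d-separated given {F, M, Q}.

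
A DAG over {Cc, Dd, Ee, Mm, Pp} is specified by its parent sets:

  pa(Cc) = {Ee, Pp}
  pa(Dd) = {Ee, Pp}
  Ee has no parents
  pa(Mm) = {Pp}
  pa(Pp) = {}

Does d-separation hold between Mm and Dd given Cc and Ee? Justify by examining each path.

2 paths connect Mm and Dd; each must be blocked for d-separation to hold:
Path 1: Mm ← Pp → Dd
  Pp is a fork and Pp is not conditioned on — no node blocks this path, so it is active.
Path 2: Mm ← Pp → Cc ← Ee → Dd
  Ee is a fork here and Ee is conditioned on, so the path is blocked at Ee.
At least one path is unblocked, so d-separation fails.

No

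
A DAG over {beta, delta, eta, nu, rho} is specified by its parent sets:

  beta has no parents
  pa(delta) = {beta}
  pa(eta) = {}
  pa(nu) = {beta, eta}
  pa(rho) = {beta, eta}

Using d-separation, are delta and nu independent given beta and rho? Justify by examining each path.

Yes

There are 2 undirected paths between delta and nu; checking each against the conditioning set {beta, rho}:
  1. delta ← beta → rho ← eta → nu — beta:fork[blocks]; rho:collider[open]; eta:fork[open] ⇒ blocked
  2. delta ← beta → nu — beta:fork[blocks] ⇒ blocked
All paths are blocked; delta ⊥ nu | {beta, rho} holds.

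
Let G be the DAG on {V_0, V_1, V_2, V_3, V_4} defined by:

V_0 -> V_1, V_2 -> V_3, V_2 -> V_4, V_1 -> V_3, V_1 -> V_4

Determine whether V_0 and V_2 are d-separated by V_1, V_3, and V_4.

2 paths connect V_0 and V_2; each must be blocked for d-separation to hold:
  1. V_0 → V_1 → V_3 ← V_2 — V_1:chain[blocks]; V_3:collider[open] ⇒ blocked
  2. V_0 → V_1 → V_4 ← V_2 — V_1:chain[blocks]; V_4:collider[open] ⇒ blocked
All paths are blocked; V_0 ⊥ V_2 | {V_1, V_3, V_4} holds.

Yes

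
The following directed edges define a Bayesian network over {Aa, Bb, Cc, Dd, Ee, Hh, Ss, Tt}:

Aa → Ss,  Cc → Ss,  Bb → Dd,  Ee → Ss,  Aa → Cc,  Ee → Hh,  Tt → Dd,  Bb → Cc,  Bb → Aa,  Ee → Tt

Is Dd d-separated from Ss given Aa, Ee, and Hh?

No

5 paths connect Dd and Ss; each must be blocked for d-separation to hold:
Path 1: Dd ← Tt ← Ee → Ss
  Ee is a fork here and Ee is conditioned on, so the path is blocked at Ee.
Path 2: Dd ← Bb → Aa → Ss
  Aa is a chain here and Aa is conditioned on, so the path is blocked at Aa.
Path 3: Dd ← Bb → Aa → Cc → Ss
  Aa is a chain here and Aa is conditioned on, so the path is blocked at Aa.
Path 4: Dd ← Bb → Cc ← Aa → Ss
  Cc is a collider here and neither Cc nor any of its descendants is conditioned on, so the collider stays closed — the path is blocked at Cc.
Path 5: Dd ← Bb → Cc → Ss
  Bb is a fork and Bb is not conditioned on; Cc is a chain and Cc is not conditioned on — no node blocks this path, so it is active.
Because an active path exists, Dd and Ss are not d-separated.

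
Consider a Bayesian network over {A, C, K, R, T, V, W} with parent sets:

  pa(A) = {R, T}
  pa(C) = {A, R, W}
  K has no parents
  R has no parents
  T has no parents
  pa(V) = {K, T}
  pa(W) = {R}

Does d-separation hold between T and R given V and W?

Yes

3 paths connect T and R; each must be blocked for d-separation to hold:
  1. T → A ← R — A:collider[blocks] ⇒ blocked
  2. T → A → C ← R — A:chain[open]; C:collider[blocks] ⇒ blocked
  3. T → A → C ← W ← R — A:chain[open]; C:collider[blocks]; W:chain[blocks] ⇒ blocked
All paths are blocked; T ⊥ R | {V, W} holds.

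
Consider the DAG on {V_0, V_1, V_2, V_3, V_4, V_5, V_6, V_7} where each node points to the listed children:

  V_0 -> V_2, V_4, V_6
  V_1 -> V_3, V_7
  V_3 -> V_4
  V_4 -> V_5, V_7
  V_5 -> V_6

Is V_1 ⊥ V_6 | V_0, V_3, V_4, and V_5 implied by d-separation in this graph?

Yes

We examine all 4 paths between V_1 and V_6:
Path 1: V_1 → V_7 ← V_4 ← V_0 → V_6
  V_7 is a collider here and neither V_7 nor any of its descendants is conditioned on, so the collider stays closed — the path is blocked at V_7.
Path 2: V_1 → V_7 ← V_4 → V_5 → V_6
  V_7 is a collider here and neither V_7 nor any of its descendants is conditioned on, so the collider stays closed — the path is blocked at V_7.
Path 3: V_1 → V_3 → V_4 ← V_0 → V_6
  V_3 is a chain here and V_3 is conditioned on, so the path is blocked at V_3.
Path 4: V_1 → V_3 → V_4 → V_5 → V_6
  V_3 is a chain here and V_3 is conditioned on, so the path is blocked at V_3.
Since every path is blocked, d-separation holds.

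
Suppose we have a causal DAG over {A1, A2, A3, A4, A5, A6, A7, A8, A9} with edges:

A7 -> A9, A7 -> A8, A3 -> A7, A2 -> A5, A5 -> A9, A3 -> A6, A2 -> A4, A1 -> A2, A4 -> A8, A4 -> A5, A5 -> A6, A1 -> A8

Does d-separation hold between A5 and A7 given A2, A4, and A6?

No

Enumerating the 6 paths from A5 to A7 and testing each for blocking by {A2, A4, A6}:
Path 1: A5 ← A2 ← A1 → A8 ← A7
  A2 is a chain here and A2 is conditioned on, so the path is blocked at A2.
Path 2: A5 ← A2 → A4 → A8 ← A7
  A2 is a fork here and A2 is conditioned on, so the path is blocked at A2.
Path 3: A5 → A6 ← A3 → A7
  A6 is a collider and A6 is conditioned on, which opens it; A3 is a fork and A3 is not conditioned on — no node blocks this path, so it is active.
Path 4: A5 → A9 ← A7
  A9 is a collider here and neither A9 nor any of its descendants is conditioned on, so the collider stays closed — the path is blocked at A9.
Path 5: A5 ← A4 ← A2 ← A1 → A8 ← A7
  A4 is a chain here and A4 is conditioned on, so the path is blocked at A4.
Path 6: A5 ← A4 → A8 ← A7
  A4 is a fork here and A4 is conditioned on, so the path is blocked at A4.
At least one path is unblocked, so d-separation fails.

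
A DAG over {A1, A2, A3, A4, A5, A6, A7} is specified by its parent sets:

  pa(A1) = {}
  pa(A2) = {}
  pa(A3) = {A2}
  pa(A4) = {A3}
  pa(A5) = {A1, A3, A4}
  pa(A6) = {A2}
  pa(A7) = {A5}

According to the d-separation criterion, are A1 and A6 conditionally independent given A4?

Enumerating the 2 paths from A1 to A6 and testing each for blocking by {A4}:
  1. A1 → A5 ← A4 ← A3 ← A2 → A6 — A5:collider[blocks]; A4:chain[blocks]; A3:chain[open]; A2:fork[open] ⇒ blocked
  2. A1 → A5 ← A3 ← A2 → A6 — A5:collider[blocks]; A3:chain[open]; A2:fork[open] ⇒ blocked
All paths are blocked; A1 ⊥ A6 | {A4} holds.

Yes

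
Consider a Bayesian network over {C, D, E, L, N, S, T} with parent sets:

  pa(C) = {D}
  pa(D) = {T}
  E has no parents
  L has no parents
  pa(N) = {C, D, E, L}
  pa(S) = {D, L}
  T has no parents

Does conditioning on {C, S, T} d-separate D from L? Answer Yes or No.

No — D and L are not d-separated given {C, S, T}.

We examine all 3 paths between D and L:
  1. D → N ← L — N:collider[blocks] ⇒ blocked
  2. D → S ← L — S:collider[open] ⇒ active
  3. D → C → N ← L — C:chain[blocks]; N:collider[blocks] ⇒ blocked
Since the path D → S ← L is active, D and L are not d-separated given {C, S, T}.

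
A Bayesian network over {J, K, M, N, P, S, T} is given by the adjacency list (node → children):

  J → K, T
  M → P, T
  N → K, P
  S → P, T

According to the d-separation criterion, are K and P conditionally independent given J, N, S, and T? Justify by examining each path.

Yes

We examine all 3 paths between K and P:
Path 1: K ← N → P
  N is a fork here and N is conditioned on, so the path is blocked at N.
Path 2: K ← J → T ← M → P
  J is a fork here and J is conditioned on, so the path is blocked at J.
Path 3: K ← J → T ← S → P
  J is a fork here and J is conditioned on, so the path is blocked at J.
Since every path is blocked, d-separation holds.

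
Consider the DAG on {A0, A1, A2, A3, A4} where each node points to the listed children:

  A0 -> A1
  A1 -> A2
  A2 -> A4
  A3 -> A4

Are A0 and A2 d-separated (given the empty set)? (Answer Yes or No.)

The only undirected path from A0 to A2 is:
Path 1: A0 → A1 → A2
  A1 is a chain and A1 is not conditioned on — no node blocks this path, so it is active.
Since the path A0 → A1 → A2 is active, A0 and A2 are not d-separated given ∅.

No — A0 and A2 are not d-separated given ∅.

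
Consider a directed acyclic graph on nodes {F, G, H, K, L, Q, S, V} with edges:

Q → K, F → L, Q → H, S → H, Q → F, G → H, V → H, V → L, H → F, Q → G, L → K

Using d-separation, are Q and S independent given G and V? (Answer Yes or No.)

There are 6 undirected paths between Q and S; checking each against the conditioning set {G, V}:
  1. Q → G → H ← S — G:chain[blocks]; H:collider[blocks] ⇒ blocked
  2. Q → K ← L ← F ← H ← S — K:collider[blocks]; L:chain[open]; F:chain[open]; H:chain[open] ⇒ blocked
  3. Q → K ← L ← V → H ← S — K:collider[blocks]; L:chain[open]; V:fork[blocks]; H:collider[blocks] ⇒ blocked
  4. Q → H ← S — H:collider[blocks] ⇒ blocked
  5. Q → F → L ← V → H ← S — F:chain[open]; L:collider[blocks]; V:fork[blocks]; H:collider[blocks] ⇒ blocked
  6. Q → F ← H ← S — F:collider[blocks]; H:chain[open] ⇒ blocked
Every path is blocked, so Q and S are d-separated given {G, V}.

Yes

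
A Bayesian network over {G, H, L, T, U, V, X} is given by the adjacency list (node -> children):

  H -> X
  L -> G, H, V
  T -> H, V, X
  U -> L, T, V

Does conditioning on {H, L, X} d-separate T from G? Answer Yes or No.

Yes — T and G are d-separated given {H, L, X}.

There are 6 undirected paths between T and G; checking each against the conditioning set {H, L, X}:
Path 1: T ← U → L → G
  L is a chain here and L is conditioned on, so the path is blocked at L.
Path 2: T ← U → V ← L → G
  V is a collider here and neither V nor any of its descendants is conditioned on, so the collider stays closed — the path is blocked at V.
Path 3: T → X ← H ← L → G
  H is a chain here and H is conditioned on, so the path is blocked at H.
Path 4: T → H ← L → G
  L is a fork here and L is conditioned on, so the path is blocked at L.
Path 5: T → V ← U → L → G
  V is a collider here and neither V nor any of its descendants is conditioned on, so the collider stays closed — the path is blocked at V.
Path 6: T → V ← L → G
  V is a collider here and neither V nor any of its descendants is conditioned on, so the collider stays closed — the path is blocked at V.
All paths are blocked; T ⊥ G | {H, L, X} holds.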